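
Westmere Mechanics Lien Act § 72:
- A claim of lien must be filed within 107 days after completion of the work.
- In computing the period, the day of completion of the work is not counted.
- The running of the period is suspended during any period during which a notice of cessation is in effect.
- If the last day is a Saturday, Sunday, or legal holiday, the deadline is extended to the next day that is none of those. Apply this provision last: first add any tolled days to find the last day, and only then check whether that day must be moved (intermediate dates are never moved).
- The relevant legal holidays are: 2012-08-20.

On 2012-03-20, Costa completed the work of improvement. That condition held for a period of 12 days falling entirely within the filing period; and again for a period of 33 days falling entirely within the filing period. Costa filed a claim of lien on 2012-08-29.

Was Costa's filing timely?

107 days after 2012-03-20 is July 5, 2012.
Tolling adds 12 days: July 5, 2012 + 12 days = July 17, 2012.
Tolling adds 33 days: July 17, 2012 + 33 days = August 19, 2012.
August 19, 2012 is Sunday; August 20, 2012 is a listed holiday. The next qualifying day is August 21, 2012.
The deadline is August 21, 2012; the filing on August 29, 2012 is after that date.

No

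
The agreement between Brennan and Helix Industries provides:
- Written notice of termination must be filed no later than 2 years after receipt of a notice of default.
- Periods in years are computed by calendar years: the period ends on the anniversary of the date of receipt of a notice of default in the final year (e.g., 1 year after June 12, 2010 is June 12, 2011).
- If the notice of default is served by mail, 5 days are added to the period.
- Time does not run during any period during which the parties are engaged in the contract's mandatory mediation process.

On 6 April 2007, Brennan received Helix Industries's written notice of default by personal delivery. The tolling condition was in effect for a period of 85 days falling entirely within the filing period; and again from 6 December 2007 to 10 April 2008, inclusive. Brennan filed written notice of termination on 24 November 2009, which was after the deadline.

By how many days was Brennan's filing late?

2 years after 6 April 2007 is April 6, 2009.
Service was not by mail, so no mail extension applies.
Tolling adds 85 days: April 6, 2009 + 85 days = June 30, 2009.
From December 6, 2007 through April 10, 2008 inclusive is 127 days; tolling adds 127 days: June 30, 2009 + 127 days = November 4, 2009.
The deadline is November 4, 2009; from November 4, 2009 to November 24, 2009 is 20 days.

20 days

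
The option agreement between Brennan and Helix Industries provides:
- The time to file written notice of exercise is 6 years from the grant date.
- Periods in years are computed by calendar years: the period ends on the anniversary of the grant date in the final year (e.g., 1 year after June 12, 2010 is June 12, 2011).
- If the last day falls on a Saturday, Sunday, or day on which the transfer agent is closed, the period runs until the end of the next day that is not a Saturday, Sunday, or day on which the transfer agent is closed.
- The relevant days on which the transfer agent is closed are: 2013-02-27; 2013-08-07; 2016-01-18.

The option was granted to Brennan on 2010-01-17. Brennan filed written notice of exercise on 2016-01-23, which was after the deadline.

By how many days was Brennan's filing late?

4 days

6 years after 2010-01-17 is January 17, 2016.
January 17, 2016 is Sunday; January 18, 2016 is a listed holiday. The next qualifying day is January 19, 2016.
The deadline is January 19, 2016; from January 19, 2016 to January 23, 2016 is 4 days.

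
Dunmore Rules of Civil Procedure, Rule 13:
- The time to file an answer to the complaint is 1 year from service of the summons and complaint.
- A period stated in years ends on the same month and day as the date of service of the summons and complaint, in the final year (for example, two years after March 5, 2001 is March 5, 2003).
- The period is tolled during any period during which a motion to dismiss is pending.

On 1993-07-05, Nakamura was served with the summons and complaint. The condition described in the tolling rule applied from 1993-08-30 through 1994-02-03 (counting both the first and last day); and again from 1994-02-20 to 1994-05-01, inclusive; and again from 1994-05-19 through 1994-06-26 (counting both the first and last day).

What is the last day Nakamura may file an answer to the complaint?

March 30, 1995

1 year after 1993-07-05 is July 5, 1994.
From August 30, 1993 through February 3, 1994 inclusive is 158 days; tolling adds 158 days: July 5, 1994 + 158 days = December 10, 1994.
From February 20, 1994 through May 1, 1994 inclusive is 71 days; tolling adds 71 days: December 10, 1994 + 71 days = February 19, 1995.
From May 19, 1994 through June 26, 1994 inclusive is 39 days; tolling adds 39 days: February 19, 1995 + 39 days = March 30, 1995.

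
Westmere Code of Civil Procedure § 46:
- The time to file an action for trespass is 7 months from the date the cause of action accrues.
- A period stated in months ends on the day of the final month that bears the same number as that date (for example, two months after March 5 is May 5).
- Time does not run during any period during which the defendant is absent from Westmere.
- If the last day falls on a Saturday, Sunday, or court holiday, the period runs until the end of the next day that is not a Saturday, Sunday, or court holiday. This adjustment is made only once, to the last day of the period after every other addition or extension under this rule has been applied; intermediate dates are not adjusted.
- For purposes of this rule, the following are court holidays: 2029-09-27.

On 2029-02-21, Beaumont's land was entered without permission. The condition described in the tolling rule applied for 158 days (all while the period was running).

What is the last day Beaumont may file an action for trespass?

February 26, 2030

7 months after 2029-02-21 is September 21, 2029.
Tolling adds 158 days: September 21, 2029 + 158 days = February 26, 2030.
February 26, 2030 is a Tuesday and not a court holiday, so no extension applies.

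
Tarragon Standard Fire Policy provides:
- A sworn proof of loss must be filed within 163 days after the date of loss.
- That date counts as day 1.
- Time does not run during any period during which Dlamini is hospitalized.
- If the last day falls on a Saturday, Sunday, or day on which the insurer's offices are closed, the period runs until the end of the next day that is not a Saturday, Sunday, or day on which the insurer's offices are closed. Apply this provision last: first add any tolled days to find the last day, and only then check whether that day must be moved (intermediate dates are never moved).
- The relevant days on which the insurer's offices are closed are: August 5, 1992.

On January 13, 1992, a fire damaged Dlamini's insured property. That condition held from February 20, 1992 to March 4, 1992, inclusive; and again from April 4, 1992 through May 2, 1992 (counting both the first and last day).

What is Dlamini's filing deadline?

August 6, 1992

Counting January 13, 1992 as day 1, day 163 is June 23, 1992.
From February 20, 1992 through March 4, 1992 inclusive is 14 days; tolling adds 14 days: June 23, 1992 + 14 days = July 7, 1992.
From April 4, 1992 through May 2, 1992 inclusive is 29 days; tolling adds 29 days: July 7, 1992 + 29 days = August 5, 1992.
August 5, 1992 is a listed holiday. The next qualifying day is August 6, 1992.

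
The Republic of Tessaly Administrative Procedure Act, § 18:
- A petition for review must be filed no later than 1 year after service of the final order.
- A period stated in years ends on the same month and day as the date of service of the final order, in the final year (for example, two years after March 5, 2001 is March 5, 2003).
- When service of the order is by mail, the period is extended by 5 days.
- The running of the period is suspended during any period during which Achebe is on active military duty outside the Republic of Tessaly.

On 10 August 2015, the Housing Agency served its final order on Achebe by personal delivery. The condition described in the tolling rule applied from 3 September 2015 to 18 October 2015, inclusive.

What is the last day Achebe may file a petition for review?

September 25, 2016

1 year after 10 August 2015 is August 10, 2016.
Service was not by mail, so no mail extension applies.
From September 3, 2015 through October 18, 2015 inclusive is 46 days; tolling adds 46 days: August 10, 2016 + 46 days = September 25, 2016.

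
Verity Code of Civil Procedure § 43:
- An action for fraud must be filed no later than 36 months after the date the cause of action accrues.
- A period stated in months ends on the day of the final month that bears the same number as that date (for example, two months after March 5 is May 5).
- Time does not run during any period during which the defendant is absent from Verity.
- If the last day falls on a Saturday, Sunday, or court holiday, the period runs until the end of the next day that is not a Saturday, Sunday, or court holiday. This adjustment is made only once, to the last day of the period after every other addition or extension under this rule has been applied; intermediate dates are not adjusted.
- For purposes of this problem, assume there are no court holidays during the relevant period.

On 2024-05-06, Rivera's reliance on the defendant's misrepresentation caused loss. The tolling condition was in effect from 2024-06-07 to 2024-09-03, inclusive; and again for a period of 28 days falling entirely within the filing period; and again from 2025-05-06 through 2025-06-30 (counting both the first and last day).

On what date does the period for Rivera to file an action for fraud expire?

36 months after 2024-05-06 is May 6, 2027.
From June 7, 2024 through September 3, 2024 inclusive is 89 days; tolling adds 89 days: May 6, 2027 + 89 days = August 3, 2027.
Tolling adds 28 days: August 3, 2027 + 28 days = August 31, 2027.
From May 6, 2025 through June 30, 2025 inclusive is 56 days; tolling adds 56 days: August 31, 2027 + 56 days = October 26, 2027.
October 26, 2027 is a Tuesday and not a court holiday, so no extension applies.

October 26, 2027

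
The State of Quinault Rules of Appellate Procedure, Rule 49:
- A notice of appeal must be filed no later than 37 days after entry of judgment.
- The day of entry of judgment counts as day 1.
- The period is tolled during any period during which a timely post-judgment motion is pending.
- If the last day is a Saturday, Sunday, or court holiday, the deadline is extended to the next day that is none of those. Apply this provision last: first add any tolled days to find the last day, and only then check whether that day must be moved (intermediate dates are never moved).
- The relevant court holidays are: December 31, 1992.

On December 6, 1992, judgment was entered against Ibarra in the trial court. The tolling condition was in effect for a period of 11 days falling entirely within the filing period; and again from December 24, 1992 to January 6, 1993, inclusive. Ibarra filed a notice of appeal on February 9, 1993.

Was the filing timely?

No

Counting December 6, 1992 as day 1, day 37 is January 11, 1993.
Tolling adds 11 days: January 11, 1993 + 11 days = January 22, 1993.
From December 24, 1992 through January 6, 1993 inclusive is 14 days; tolling adds 14 days: January 22, 1993 + 14 days = February 5, 1993.
February 5, 1993 is a Friday and not a court holiday, so no extension applies.
The deadline is February 5, 1993; the filing on February 9, 1993 is after that date.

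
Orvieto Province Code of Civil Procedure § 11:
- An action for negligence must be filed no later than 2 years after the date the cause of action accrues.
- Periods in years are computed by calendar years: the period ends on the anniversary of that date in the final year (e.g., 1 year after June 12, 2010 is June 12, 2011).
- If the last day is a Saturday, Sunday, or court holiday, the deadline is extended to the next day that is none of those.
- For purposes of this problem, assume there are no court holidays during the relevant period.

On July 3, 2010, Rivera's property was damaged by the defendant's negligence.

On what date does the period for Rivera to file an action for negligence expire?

July 3, 2012

2 years after July 3, 2010 is July 3, 2012.
July 3, 2012 is a Tuesday and not a court holiday, so no extension applies.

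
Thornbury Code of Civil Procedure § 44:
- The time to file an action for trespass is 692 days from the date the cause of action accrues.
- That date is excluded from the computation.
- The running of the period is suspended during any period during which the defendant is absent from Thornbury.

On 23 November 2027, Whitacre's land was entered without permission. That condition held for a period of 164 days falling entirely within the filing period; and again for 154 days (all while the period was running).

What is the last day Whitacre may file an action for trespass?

August 29, 2030

692 days after 23 November 2027 is October 15, 2029.
Tolling adds 164 days: October 15, 2029 + 164 days = March 28, 2030.
Tolling adds 154 days: March 28, 2030 + 154 days = August 29, 2030.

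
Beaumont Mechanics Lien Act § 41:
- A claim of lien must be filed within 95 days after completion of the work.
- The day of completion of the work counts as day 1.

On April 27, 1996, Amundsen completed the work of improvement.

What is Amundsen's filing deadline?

July 30, 1996

Counting April 27, 1996 as day 1, day 95 is July 30, 1996.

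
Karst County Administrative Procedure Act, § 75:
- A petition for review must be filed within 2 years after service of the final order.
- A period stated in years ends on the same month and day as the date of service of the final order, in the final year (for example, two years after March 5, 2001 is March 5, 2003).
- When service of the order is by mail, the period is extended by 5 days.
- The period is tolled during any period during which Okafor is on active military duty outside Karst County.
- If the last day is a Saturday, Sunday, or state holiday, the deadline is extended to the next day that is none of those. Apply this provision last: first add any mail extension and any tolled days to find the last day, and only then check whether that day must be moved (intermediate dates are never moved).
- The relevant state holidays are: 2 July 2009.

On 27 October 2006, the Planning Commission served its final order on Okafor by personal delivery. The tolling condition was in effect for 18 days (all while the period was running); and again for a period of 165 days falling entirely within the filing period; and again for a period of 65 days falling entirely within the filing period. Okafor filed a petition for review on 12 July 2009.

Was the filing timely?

No

2 years after 27 October 2006 is October 27, 2008.
Service was not by mail, so no mail extension applies.
Tolling adds 18 days: October 27, 2008 + 18 days = November 14, 2008.
Tolling adds 165 days: November 14, 2008 + 165 days = April 28, 2009.
Tolling adds 65 days: April 28, 2009 + 65 days = July 2, 2009.
July 2, 2009 is a listed holiday. The next qualifying day is July 3, 2009.
The deadline is July 3, 2009; the filing on July 12, 2009 is after that date.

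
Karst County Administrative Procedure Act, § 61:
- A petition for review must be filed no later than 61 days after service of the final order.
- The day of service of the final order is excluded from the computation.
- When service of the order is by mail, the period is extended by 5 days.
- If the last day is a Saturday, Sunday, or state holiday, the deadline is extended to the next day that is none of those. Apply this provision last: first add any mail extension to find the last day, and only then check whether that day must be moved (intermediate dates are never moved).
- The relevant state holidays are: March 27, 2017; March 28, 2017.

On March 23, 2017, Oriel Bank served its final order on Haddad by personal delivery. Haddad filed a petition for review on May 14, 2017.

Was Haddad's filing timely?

61 days after March 23, 2017 is May 23, 2017.
Service was not by mail, so no mail extension applies.
May 23, 2017 is a Tuesday and not a state holiday, so no extension applies.
The deadline is May 23, 2017; the filing on May 14, 2017 is on or before that date.

Yes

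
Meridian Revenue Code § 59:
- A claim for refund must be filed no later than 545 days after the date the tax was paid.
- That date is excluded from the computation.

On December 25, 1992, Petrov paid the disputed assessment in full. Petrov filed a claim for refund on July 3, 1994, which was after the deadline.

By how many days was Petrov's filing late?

545 days after December 25, 1992 is June 23, 1994.
The deadline is June 23, 1994; from June 23, 1994 to July 3, 1994 is 10 days.

10 days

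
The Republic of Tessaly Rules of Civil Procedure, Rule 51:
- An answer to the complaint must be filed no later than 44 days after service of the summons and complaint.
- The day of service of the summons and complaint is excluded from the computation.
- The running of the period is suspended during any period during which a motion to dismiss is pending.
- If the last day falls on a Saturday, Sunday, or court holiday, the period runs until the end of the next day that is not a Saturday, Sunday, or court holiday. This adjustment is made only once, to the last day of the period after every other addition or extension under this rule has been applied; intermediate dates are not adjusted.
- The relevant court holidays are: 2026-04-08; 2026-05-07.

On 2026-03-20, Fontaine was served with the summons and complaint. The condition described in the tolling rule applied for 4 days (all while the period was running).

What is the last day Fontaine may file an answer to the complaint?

May 8, 2026

44 days after 2026-03-20 is May 3, 2026.
Tolling adds 4 days: May 3, 2026 + 4 days = May 7, 2026.
May 7, 2026 is a listed holiday. The next qualifying day is May 8, 2026.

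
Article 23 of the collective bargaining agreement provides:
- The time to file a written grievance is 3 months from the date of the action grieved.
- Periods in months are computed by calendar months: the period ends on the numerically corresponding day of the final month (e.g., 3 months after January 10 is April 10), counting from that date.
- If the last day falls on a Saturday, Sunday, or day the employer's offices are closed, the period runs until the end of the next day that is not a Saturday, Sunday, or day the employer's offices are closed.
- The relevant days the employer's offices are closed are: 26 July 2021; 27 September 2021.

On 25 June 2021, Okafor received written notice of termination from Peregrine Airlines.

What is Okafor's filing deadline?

September 28, 2021

3 months after 25 June 2021 is September 25, 2021.
September 25, 2021 is Saturday; September 26, 2021 is Sunday; September 27, 2021 is a listed holiday. The next qualifying day is September 28, 2021.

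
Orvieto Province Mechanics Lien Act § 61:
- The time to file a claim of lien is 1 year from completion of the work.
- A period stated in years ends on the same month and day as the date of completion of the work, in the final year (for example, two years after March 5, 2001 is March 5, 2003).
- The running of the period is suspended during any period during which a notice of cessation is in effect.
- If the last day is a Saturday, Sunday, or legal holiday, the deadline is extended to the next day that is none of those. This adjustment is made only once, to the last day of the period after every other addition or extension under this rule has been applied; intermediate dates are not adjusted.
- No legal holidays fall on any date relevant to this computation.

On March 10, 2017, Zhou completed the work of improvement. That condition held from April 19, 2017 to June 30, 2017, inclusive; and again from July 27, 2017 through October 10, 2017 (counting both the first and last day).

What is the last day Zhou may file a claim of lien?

1 year after March 10, 2017 is March 10, 2018.
From April 19, 2017 through June 30, 2017 inclusive is 73 days; tolling adds 73 days: March 10, 2018 + 73 days = May 22, 2018.
From July 27, 2017 through October 10, 2017 inclusive is 76 days; tolling adds 76 days: May 22, 2018 + 76 days = August 6, 2018.
August 6, 2018 is a Monday and not a legal holiday, so no extension applies.

August 6, 2018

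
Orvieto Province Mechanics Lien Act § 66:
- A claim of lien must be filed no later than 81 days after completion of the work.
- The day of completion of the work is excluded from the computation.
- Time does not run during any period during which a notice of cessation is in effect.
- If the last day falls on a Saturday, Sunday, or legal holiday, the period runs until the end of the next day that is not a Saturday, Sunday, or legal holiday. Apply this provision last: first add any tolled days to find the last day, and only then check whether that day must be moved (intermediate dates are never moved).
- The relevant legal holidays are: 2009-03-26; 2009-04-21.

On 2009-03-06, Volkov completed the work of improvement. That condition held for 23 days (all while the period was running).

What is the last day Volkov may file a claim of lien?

June 18, 2009

81 days after 2009-03-06 is May 26, 2009.
Tolling adds 23 days: May 26, 2009 + 23 days = June 18, 2009.
June 18, 2009 is a Thursday and not a legal holiday, so no extension applies.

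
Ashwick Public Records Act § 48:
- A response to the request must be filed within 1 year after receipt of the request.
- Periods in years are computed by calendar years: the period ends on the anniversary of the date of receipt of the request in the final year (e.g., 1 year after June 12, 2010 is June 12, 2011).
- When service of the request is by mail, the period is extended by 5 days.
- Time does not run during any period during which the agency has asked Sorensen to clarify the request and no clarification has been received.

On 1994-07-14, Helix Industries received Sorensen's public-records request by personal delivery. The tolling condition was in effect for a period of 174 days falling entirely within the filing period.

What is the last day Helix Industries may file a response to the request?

January 4, 1996

1 year after 1994-07-14 is July 14, 1995.
Service was not by mail, so no mail extension applies.
Tolling adds 174 days: July 14, 1995 + 174 days = January 4, 1996.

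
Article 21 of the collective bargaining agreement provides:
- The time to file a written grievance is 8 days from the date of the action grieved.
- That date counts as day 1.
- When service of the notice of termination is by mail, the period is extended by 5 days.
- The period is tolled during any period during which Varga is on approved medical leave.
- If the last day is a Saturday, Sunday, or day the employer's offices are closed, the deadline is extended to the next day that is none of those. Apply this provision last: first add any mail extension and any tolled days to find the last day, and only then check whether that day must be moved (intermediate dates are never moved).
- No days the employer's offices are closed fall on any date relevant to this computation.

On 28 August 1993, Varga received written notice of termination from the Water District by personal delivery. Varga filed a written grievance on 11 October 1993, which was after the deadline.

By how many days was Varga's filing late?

35 days

Counting 28 August 1993 as day 1, day 8 is September 4, 1993.
Service was not by mail, so no mail extension applies.
September 4, 1993 is Saturday; September 5, 1993 is Sunday. The next qualifying day is September 6, 1993.
The deadline is September 6, 1993; from September 6, 1993 to October 11, 1993 is 35 days.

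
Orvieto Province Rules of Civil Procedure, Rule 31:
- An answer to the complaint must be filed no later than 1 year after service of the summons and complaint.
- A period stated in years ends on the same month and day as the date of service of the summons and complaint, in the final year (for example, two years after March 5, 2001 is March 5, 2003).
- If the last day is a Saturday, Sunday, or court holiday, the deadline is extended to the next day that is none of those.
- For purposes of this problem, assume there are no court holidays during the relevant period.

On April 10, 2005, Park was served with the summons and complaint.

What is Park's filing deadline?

1 year after April 10, 2005 is April 10, 2006.
April 10, 2006 is a Monday and not a court holiday, so no extension applies.

April 10, 2006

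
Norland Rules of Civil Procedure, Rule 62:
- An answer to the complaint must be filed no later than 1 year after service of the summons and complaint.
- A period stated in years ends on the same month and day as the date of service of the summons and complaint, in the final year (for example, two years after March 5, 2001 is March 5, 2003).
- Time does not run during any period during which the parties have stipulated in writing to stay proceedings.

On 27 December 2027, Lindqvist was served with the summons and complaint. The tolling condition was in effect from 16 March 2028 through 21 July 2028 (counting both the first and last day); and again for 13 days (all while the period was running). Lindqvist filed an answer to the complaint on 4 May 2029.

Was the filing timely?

1 year after 27 December 2027 is December 27, 2028.
From March 16, 2028 through July 21, 2028 inclusive is 128 days; tolling adds 128 days: December 27, 2028 + 128 days = May 4, 2029.
Tolling adds 13 days: May 4, 2029 + 13 days = May 17, 2029.
The deadline is May 17, 2029; the filing on May 4, 2029 is on or before that date.

Yes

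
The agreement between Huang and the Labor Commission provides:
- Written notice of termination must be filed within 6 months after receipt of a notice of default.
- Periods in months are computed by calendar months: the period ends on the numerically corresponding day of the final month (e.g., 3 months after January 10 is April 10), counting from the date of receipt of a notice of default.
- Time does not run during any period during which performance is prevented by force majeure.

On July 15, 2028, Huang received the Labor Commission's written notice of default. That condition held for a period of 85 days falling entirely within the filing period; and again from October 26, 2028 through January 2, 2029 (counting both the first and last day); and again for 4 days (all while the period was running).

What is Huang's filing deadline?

June 22, 2029

6 months after July 15, 2028 is January 15, 2029.
Tolling adds 85 days: January 15, 2029 + 85 days = April 10, 2029.
From October 26, 2028 through January 2, 2029 inclusive is 69 days; tolling adds 69 days: April 10, 2029 + 69 days = June 18, 2029.
Tolling adds 4 days: June 18, 2029 + 4 days = June 22, 2029.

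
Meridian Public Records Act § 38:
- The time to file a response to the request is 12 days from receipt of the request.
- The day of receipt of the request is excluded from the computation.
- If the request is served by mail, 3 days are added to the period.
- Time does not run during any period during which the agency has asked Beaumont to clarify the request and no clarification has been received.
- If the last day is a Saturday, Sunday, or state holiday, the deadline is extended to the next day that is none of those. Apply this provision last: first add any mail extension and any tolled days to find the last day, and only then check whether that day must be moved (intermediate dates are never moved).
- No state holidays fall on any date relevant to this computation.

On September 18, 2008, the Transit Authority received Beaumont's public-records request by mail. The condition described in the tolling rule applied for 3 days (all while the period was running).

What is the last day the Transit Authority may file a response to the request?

October 6, 2008

12 days after September 18, 2008 is September 30, 2008.
Service was by mail, adding 3 days: September 30, 2008 + 3 days = October 3, 2008.
Tolling adds 3 days: October 3, 2008 + 3 days = October 6, 2008.
October 6, 2008 is a Monday and not a state holiday, so no extension applies.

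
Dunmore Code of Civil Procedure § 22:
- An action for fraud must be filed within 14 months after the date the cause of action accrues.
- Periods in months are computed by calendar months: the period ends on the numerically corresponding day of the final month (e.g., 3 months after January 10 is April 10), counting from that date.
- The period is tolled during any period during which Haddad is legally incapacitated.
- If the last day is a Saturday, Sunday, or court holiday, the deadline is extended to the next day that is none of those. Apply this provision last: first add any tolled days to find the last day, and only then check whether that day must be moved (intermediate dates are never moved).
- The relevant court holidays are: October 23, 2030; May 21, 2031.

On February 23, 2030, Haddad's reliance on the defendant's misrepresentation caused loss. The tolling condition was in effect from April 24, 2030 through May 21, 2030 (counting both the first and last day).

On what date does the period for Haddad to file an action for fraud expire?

May 22, 2031

14 months after February 23, 2030 is April 23, 2031.
From April 24, 2030 through May 21, 2030 inclusive is 28 days; tolling adds 28 days: April 23, 2031 + 28 days = May 21, 2031.
May 21, 2031 is a listed holiday. The next qualifying day is May 22, 2031.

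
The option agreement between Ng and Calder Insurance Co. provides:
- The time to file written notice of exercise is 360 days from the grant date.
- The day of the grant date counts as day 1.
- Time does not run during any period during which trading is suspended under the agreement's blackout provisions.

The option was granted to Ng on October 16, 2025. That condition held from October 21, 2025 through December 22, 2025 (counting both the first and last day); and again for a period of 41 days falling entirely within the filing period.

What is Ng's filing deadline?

January 22, 2027

Counting October 16, 2025 as day 1, day 360 is October 10, 2026.
From October 21, 2025 through December 22, 2025 inclusive is 63 days; tolling adds 63 days: October 10, 2026 + 63 days = December 12, 2026.
Tolling adds 41 days: December 12, 2026 + 41 days = January 22, 2027.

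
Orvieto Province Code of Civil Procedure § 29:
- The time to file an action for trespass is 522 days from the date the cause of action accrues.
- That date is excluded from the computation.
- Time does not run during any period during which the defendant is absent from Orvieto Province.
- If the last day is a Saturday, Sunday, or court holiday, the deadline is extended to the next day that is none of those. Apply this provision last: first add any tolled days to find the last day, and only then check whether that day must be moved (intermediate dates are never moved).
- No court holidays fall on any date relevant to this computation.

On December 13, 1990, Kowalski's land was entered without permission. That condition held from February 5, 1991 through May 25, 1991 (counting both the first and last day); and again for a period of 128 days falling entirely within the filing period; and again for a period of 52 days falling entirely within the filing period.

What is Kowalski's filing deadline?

522 days after December 13, 1990 is May 18, 1992.
From February 5, 1991 through May 25, 1991 inclusive is 110 days; tolling adds 110 days: May 18, 1992 + 110 days = September 5, 1992.
Tolling adds 128 days: September 5, 1992 + 128 days = January 11, 1993.
Tolling adds 52 days: January 11, 1993 + 52 days = March 4, 1993.
March 4, 1993 is a Thursday and not a court holiday, so no extension applies.

March 4, 1993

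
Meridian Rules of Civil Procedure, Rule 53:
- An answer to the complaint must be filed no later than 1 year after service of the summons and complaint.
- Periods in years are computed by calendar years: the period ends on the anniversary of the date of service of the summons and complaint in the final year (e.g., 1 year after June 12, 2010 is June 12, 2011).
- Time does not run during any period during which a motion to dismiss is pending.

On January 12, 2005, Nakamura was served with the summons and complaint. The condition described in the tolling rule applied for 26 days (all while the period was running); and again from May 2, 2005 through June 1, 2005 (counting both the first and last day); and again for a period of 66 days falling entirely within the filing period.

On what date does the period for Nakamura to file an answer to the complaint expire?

1 year after January 12, 2005 is January 12, 2006.
Tolling adds 26 days: January 12, 2006 + 26 days = February 7, 2006.
From May 2, 2005 through June 1, 2005 inclusive is 31 days; tolling adds 31 days: February 7, 2006 + 31 days = March 10, 2006.
Tolling adds 66 days: March 10, 2006 + 66 days = May 15, 2006.

May 15, 2006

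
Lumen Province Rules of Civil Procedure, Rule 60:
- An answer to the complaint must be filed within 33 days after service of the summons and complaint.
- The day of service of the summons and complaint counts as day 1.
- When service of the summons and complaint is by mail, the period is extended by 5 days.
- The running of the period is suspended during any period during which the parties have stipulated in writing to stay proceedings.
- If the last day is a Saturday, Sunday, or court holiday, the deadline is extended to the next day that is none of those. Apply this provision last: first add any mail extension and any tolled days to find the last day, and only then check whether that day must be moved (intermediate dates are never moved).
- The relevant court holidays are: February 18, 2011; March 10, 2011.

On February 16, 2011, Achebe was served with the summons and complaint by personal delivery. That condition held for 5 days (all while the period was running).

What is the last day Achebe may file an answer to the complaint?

Counting February 16, 2011 as day 1, day 33 is March 20, 2011.
Service was not by mail, so no mail extension applies.
Tolling adds 5 days: March 20, 2011 + 5 days = March 25, 2011.
March 25, 2011 is a Friday and not a court holiday, so no extension applies.

March 25, 2011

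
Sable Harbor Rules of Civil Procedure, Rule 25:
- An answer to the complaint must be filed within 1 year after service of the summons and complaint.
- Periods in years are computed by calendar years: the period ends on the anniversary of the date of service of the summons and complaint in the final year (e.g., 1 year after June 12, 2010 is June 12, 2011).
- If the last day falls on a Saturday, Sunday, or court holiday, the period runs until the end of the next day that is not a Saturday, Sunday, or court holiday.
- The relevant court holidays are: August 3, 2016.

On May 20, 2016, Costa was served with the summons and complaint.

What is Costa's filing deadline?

May 22, 2017

1 year after May 20, 2016 is May 20, 2017.
May 20, 2017 is Saturday; May 21, 2017 is Sunday. The next qualifying day is May 22, 2017.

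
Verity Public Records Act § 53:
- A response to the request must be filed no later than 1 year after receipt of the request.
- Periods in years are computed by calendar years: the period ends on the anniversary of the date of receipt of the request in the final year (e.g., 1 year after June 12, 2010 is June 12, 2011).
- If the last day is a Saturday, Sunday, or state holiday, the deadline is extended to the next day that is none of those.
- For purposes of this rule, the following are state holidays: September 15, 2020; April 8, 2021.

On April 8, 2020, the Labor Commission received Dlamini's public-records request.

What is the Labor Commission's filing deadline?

April 9, 2021

1 year after April 8, 2020 is April 8, 2021.
April 8, 2021 is a listed holiday. The next qualifying day is April 9, 2021.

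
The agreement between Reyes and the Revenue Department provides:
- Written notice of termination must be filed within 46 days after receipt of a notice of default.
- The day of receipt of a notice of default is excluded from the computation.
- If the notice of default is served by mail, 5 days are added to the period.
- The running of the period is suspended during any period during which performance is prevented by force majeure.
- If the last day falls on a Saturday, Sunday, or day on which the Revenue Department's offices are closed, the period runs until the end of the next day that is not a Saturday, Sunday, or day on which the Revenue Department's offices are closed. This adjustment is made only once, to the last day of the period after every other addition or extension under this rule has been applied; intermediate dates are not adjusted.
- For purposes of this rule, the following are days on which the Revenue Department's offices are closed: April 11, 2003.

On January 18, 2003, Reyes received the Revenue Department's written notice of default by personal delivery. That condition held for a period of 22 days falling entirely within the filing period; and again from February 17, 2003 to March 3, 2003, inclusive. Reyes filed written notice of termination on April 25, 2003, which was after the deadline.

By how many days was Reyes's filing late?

11 days

46 days after January 18, 2003 is March 5, 2003.
Service was not by mail, so no mail extension applies.
Tolling adds 22 days: March 5, 2003 + 22 days = March 27, 2003.
From February 17, 2003 through March 3, 2003 inclusive is 15 days; tolling adds 15 days: March 27, 2003 + 15 days = April 11, 2003.
April 11, 2003 is a listed holiday; April 12, 2003 is Saturday; April 13, 2003 is Sunday. The next qualifying day is April 14, 2003.
The deadline is April 14, 2003; from April 14, 2003 to April 25, 2003 is 11 days.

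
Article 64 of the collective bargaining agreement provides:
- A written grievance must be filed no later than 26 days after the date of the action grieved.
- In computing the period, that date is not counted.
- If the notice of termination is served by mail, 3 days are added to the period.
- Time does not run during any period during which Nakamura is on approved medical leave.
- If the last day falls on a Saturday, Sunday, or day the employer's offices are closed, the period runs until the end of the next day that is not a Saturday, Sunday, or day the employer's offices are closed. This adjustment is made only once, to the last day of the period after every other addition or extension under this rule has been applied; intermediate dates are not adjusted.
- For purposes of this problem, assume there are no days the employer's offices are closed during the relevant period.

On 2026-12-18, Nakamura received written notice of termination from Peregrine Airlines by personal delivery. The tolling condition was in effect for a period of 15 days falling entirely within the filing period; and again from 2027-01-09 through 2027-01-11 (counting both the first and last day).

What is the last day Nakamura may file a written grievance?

26 days after 2026-12-18 is January 13, 2027.
Service was not by mail, so no mail extension applies.
Tolling adds 15 days: January 13, 2027 + 15 days = January 28, 2027.
From January 9, 2027 through January 11, 2027 inclusive is 3 days; tolling adds 3 days: January 28, 2027 + 3 days = January 31, 2027.
January 31, 2027 is Sunday. The next qualifying day is February 1, 2027.

February 1, 2027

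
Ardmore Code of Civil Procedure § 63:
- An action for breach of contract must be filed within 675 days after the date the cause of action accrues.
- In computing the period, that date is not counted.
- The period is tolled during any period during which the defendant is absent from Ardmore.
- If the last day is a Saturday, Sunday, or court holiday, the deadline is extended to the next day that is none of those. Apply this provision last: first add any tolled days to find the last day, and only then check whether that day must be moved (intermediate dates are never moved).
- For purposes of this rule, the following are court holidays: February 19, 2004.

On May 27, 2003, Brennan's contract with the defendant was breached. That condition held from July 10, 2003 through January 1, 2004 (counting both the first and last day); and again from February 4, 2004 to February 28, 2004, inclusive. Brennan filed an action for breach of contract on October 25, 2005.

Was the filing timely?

675 days after May 27, 2003 is April 1, 2005.
From July 10, 2003 through January 1, 2004 inclusive is 176 days; tolling adds 176 days: April 1, 2005 + 176 days = September 24, 2005.
From February 4, 2004 through February 28, 2004 inclusive is 25 days; tolling adds 25 days: September 24, 2005 + 25 days = October 19, 2005.
October 19, 2005 is a Wednesday and not a court holiday, so no extension applies.
The deadline is October 19, 2005; the filing on October 25, 2005 is after that date.

No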